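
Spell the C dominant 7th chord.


Dominant 7th chord = root + major 3rd + perfect 5th + minor 7th
Seventh chords stack in thirds, so the letter names are C-E-G-B
Root: C
Major 3rd above C: E
Perfect 5th above C: G
Minor 7th above C: Bb
Chord = C E G Bb


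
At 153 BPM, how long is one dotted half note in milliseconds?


One quarter-note beat = 60000 / BPM = 60000 / 153 ms
Dotted half note = 3 × quarter note
Duration = 3 × 60000 / 153 = 180000 / 153
= 1176.5 ms


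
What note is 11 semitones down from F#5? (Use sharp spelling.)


F#5: chromatic position 6 in octave 5 → absolute = 5×12 + 6 = 66
Transpose down 11: 66 - 11 = 55
55 = 4×12 + 7 → G in octave 4
Result = G4


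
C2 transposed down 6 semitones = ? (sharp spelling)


C2: chromatic position 0 in octave 2 → absolute = 2×12 + 0 = 24
Transpose down 6: 24 - 6 = 18
18 = 1×12 + 6 → F# in octave 1
Result = F#1


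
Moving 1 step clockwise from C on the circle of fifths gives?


Reasoning:
Each clockwise step on the circle of fifths moves up a perfect 5th
From C: C → G
= G


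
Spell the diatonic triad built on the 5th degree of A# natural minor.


Reasoning:
A# natural minor scale: A# B# C# D# E# F# G#
Diatonic triad on degree 5 stacks scale notes 5, 7, 2: E# G# B#
E#→G# = 3 semitones; E#→B# = 7 semitones → minor triad
= E# G# B# (minor)


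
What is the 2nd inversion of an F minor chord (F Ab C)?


Root position: F Ab C
2nd inversion: move root and 3rd up an octave
Bass note: C
Notes (bottom to top) = C F Ab


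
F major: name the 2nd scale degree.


Working:
Major scale pattern: W-W-H-W-W-W-H (2-2-1-2-2-2-1 semitones)
Starting from F:
  F + 2 semitones → G
  G + 2 semitones → A
  A + 1 semitone → Bb
  Bb + 2 semitones → C
  C + 2 semitones → D
  D + 2 semitones → E
  E + 1 semitone → F
Scale: F G A Bb C D E
Degree 2 = G


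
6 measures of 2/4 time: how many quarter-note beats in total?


Working:
Time signature 2/4: the bottom number 4 means the quarter note gets one count
The top number 2 means 2 quarter-note beats per measure
Total = 2 × 6 measures
= 12 quarter-note beats


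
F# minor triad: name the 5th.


Reasoning:
Minor triad = root + minor 3rd (3 semitones) + perfect 5th (7 semitones)
A triad on F# stacks thirds, so the chord tones use letter names F-A-C
Root: F#
Minor 3rd above F#: A
Perfect 5th above F#: C#
The 5th = C#


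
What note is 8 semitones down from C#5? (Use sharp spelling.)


Let's work it out.
C#5: chromatic position 1 in octave 5 → absolute = 5×12 + 1 = 61
Transpose down 8: 61 - 8 = 53
53 = 4×12 + 5 → F in octave 4
Result = F4


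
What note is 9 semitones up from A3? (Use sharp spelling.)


Let's work it out.
A3: chromatic position 9 in octave 3 → absolute = 3×12 + 9 = 45
Transpose up 9: 45 + 9 = 54
54 = 4×12 + 6 → F# in octave 4
Result = F#4


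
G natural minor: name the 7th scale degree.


Reasoning:
Natural minor scale pattern: W-H-W-W-H-W-W (2-1-2-2-1-2-2 semitones)
Starting from G:
  G + 2 semitones → A
  A + 1 semitone → Bb
  Bb + 2 semitones → C
  C + 2 semitones → D
  D + 1 semitone → Eb
  Eb + 2 semitones → F
  F + 2 semitones → G
Scale: G A Bb C D Eb F
Degree 7 = F


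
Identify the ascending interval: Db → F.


Step by step:
Letter names: D → F spans 3 letter names → a 3rd
Semitones: Db → F = 4 half-steps
A 3rd of 4 semitones is a major 3rd
= major 3rd


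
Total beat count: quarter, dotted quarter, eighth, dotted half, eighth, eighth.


Step by step:
Beat values:
  quarter = 1 beat
  dotted quarter = 1.5 beats
  eighth = 0.5 beats
  dotted half = 3 beats
  eighth = 0.5 beats
  eighth = 0.5 beats
Sum = 1 + 1.5 + 0.5 + 3 + 0.5 + 0.5
= 7 beats


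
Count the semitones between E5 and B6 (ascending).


Step by step:
Absolute semitone position = octave×12 + chromatic position
E5: 5×12 + 4 = 64
B6: 6×12 + 11 = 83
Difference = 83 - 64 = 19
= 19 semitones


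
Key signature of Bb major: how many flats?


Flat major keys: C(0), F(1), Bb(2), Eb(3), Ab(4), Db(5), Gb(6), Cb(7)
Bb major has 2 flats
Order of flats: Bb Eb Ab Db Gb Cb Fb → first 2: Bb, Eb
= 2 flats


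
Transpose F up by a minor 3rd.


minor 3rd: 3 letter names, 3 semitones
Letter: F + 2 → A
Pitch: F + 3 semitones, spelled as an A → Ab
= Ab


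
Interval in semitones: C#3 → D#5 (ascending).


Step by step:
Absolute semitone position = octave×12 + chromatic position
C#3: 3×12 + 1 = 37
D#5: 5×12 + 3 = 63
Difference = 63 - 37 = 26
= 26 semitones


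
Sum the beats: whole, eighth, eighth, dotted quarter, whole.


Let's work it out.
Beat values:
  whole = 4 beats
  eighth = 0.5 beats
  eighth = 0.5 beats
  dotted quarter = 1.5 beats
  whole = 4 beats
Sum = 4 + 0.5 + 0.5 + 1.5 + 4
= 10.5 beats


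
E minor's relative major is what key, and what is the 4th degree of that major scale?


Let's work it out.
The relative major shares the key signature and is a minor 3rd above the minor tonic
A minor 3rd above E is G
→ relative major of E minor is G major
G major scale: G A B C D E F#
= G major; 4th degree = C


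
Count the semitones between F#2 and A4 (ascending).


Reasoning:
Absolute semitone position = octave×12 + chromatic position
F#2: 2×12 + 6 = 30
A4: 4×12 + 9 = 57
Difference = 57 - 30 = 27
= 27 semitones


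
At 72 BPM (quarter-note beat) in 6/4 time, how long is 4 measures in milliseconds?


Quarter-note beat duration = 60000 / 72 ms
Beats per measure (6/4) = 6
One measure = 6 × 60000 / 72 = 360000 / 72 ms
4 measures = 4 × 360000 / 72 = 1440000 / 72
= 20000.0 ms


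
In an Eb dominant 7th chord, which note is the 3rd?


Dominant 7th chord = root + major 3rd + perfect 5th + minor 7th
Seventh chords stack in thirds, so the letter names are E-G-B-D
Root: Eb
Major 3rd above Eb: G
Perfect 5th above Eb: Bb
Minor 7th above Eb: Db
The 3rd = G


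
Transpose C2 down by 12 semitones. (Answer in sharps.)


Reasoning:
C2: chromatic position 0 in octave 2 → absolute = 2×12 + 0 = 24
Transpose down 12: 24 - 12 = 12
12 = 1×12 + 0 → C in octave 1
Result = C1


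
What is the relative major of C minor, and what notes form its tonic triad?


Step by step:
The relative major shares the key signature and is a minor 3rd above the minor tonic
A minor 3rd above C is Eb
→ relative major of C minor is Eb major
Tonic triad of Eb major = root + major 3rd + perfect 5th = Eb G Bb
= Eb major; triad = Eb G Bb


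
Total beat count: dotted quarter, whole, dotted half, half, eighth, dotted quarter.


Reasoning:
Beat values:
  dotted quarter = 1.5 beats
  whole = 4 beats
  dotted half = 3 beats
  half = 2 beats
  eighth = 0.5 beats
  dotted quarter = 1.5 beats
Sum = 1.5 + 4 + 3 + 2 + 0.5 + 1.5
= 12.5 beats


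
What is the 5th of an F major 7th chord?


Reasoning:
Major 7th chord = root + major 3rd + perfect 5th + major 7th
Seventh chords stack in thirds, so the letter names are F-A-C-E
Root: F
Major 3rd above F: A
Perfect 5th above F: C
Major 7th above F: E
The 5th = C


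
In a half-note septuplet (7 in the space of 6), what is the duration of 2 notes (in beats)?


Septuplet: 7 notes occupy the space of 6 half notes
Space = 6 × 2 = 12 beats
Each septuplet note = 12 / 7 = 12/7 beats
2 notes = 2 × 12/7 = 24/7
= 24/7 beats


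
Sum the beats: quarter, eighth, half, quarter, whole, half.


Beat values:
  quarter = 1 beat
  eighth = 0.5 beats
  half = 2 beats
  quarter = 1 beat
  whole = 4 beats
  half = 2 beats
Sum = 1 + 0.5 + 2 + 1 + 4 + 2
= 10.5 beats


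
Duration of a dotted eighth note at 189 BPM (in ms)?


Step by step:
One quarter-note beat = 60000 / BPM = 60000 / 189 ms
Dotted eighth note = 3/4 × quarter note
Duration = 3/4 × 60000 / 189 = 45000 / 189
= 238.1 ms


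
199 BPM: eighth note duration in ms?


One quarter-note beat = 60000 / BPM = 60000 / 199 ms
Eighth note = 1/2 × quarter note
Duration = 1/2 × 60000 / 199 = 30000 / 199
= 150.8 ms


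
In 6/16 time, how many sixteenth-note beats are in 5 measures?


Let's work it out.
Time signature 6/16: the bottom number 16 means the sixteenth note gets one count
The top number 6 means 6 sixteenth-note beats per measure
Total = 6 × 5 measures
= 30 sixteenth-note beats


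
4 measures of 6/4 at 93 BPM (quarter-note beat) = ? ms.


Solution.
Quarter-note beat duration = 60000 / 93 ms
Beats per measure (6/4) = 6
One measure = 6 × 60000 / 93 = 360000 / 93 ms
4 measures = 4 × 360000 / 93 = 1440000 / 93
= 15483.9 ms


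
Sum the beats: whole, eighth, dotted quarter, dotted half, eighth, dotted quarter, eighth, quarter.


Let's work it out.
Beat values:
  whole = 4 beats
  eighth = 0.5 beats
  dotted quarter = 1.5 beats
  dotted half = 3 beats
  eighth = 0.5 beats
  dotted quarter = 1.5 beats
  eighth = 0.5 beats
  quarter = 1 beat
Sum = 4 + 0.5 + 1.5 + 3 + 0.5 + 1.5 + 0.5 + 1
= 12.5 beats


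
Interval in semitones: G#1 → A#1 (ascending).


Working:
Absolute semitone position = octave×12 + chromatic position
G#1: 1×12 + 8 = 20
A#1: 1×12 + 10 = 22
Difference = 22 - 20 = 2
= 2 semitones


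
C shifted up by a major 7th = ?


Let's work it out.
major 7th: 7 letter names, 11 semitones
Letter: C + 6 → B
Pitch: C + 11 semitones, spelled as a B → B
= B


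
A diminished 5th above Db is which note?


Let's work it out.
A 5th spans 5 letter names, so from D we land on A
A diminished 5th = 6 semitones above Db
Spell A at that pitch: Abb
= Abb


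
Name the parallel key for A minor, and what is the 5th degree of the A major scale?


Step by step:
Parallel keys share the same tonic but differ in mode
A minor → parallel is A major
A major scale: A B C# D E F# G#
= A major; 5th degree = E


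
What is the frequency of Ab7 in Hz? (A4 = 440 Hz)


Step by step:
f = 440 × 2^(n/12) where n = semitones from A4
Ab7: 35 semitones from A4
f = 440 × 2^(35/12)
f = 3322.44 Hz


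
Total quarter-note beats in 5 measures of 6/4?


Time signature 6/4: the bottom number 4 means the quarter note gets one count
The top number 6 means 6 quarter-note beats per measure
Total = 6 × 5 measures
= 30 quarter-note beats


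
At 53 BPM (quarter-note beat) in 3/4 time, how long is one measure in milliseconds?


Working:
Quarter-note beat duration = 60000 / 53 ms
Beats per measure (3/4) = 3
One measure = 3 × 60000 / 53 = 180000 / 53 ms
= 3396.2 ms


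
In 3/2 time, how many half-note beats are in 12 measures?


Let's work it out.
Time signature 3/2: the bottom number 2 means the half note gets one count
The top number 3 means 3 half-note beats per measure
Total = 3 × 12 measures
= 36 half-note beats


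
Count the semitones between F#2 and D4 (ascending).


Solution.
Absolute semitone position = octave×12 + chromatic position
F#2: 2×12 + 6 = 30
D4: 4×12 + 2 = 50
Difference = 50 - 30 = 20
= 20 semitones


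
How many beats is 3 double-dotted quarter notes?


Base quarter note = 1 beat
Dot 1 adds half the previous value: +1/2
Dot 2 adds half the previous value: +1/4
One double-dotted quarter = 1 + 1/2 + 1/4 = 7/4
3 of them = 3 × 7/4 = 21/4
= 21/4 beats


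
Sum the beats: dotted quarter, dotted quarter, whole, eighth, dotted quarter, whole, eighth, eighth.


Step by step:
Beat values:
  dotted quarter = 1.5 beats
  dotted quarter = 1.5 beats
  whole = 4 beats
  eighth = 0.5 beats
  dotted quarter = 1.5 beats
  whole = 4 beats
  eighth = 0.5 beats
  eighth = 0.5 beats
Sum = 1.5 + 1.5 + 4 + 0.5 + 1.5 + 4 + 0.5 + 0.5
= 14 beats


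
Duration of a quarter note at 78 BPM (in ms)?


Solution.
One quarter-note beat = 60000 / BPM = 60000 / 78 ms
Duration = 60000 / 78
= 769.2 ms


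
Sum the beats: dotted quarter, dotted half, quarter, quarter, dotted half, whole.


Beat values:
  dotted quarter = 1.5 beats
  dotted half = 3 beats
  quarter = 1 beat
  quarter = 1 beat
  dotted half = 3 beats
  whole = 4 beats
Sum = 1.5 + 3 + 1 + 1 + 3 + 4
= 13.5 beats


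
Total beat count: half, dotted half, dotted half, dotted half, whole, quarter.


Beat values:
  half = 2 beats
  dotted half = 3 beats
  dotted half = 3 beats
  dotted half = 3 beats
  whole = 4 beats
  quarter = 1 beat
Sum = 2 + 3 + 3 + 3 + 4 + 1
= 16 beats


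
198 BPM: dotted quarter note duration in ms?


One quarter-note beat = 60000 / BPM = 60000 / 198 ms
Dotted quarter note = 3/2 × quarter note
Duration = 3/2 × 60000 / 198 = 90000 / 198
= 454.5 ms


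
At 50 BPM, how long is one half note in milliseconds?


Solution.
One quarter-note beat = 60000 / BPM = 60000 / 50 ms
Half note = 2 × quarter note
Duration = 2 × 60000 / 50 = 120000 / 50
= 2400.0 ms


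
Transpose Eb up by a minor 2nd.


minor 2nd: 2 letter names, 1 semitones
Letter: E + 1 → F
Pitch: Eb + 1 semitones, spelled as an F → Fb
= Fb


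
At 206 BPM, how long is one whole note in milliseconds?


One quarter-note beat = 60000 / BPM = 60000 / 206 ms
Whole note = 4 × quarter note
Duration = 4 × 60000 / 206 = 240000 / 206
= 1165.0 ms


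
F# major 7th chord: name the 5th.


Working:
Major 7th chord = root + major 3rd + perfect 5th + major 7th
Seventh chords stack in thirds, so the letter names are F-A-C-E
Root: F#
Major 3rd above F#: A#
Perfect 5th above F#: C#
Major 7th above F#: E#
The 5th = C#


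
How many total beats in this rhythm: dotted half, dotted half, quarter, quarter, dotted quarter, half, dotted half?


Reasoning:
Beat values:
  dotted half = 3 beats
  dotted half = 3 beats
  quarter = 1 beat
  quarter = 1 beat
  dotted quarter = 1.5 beats
  half = 2 beats
  dotted half = 3 beats
Sum = 3 + 3 + 1 + 1 + 1.5 + 2 + 3
= 14.5 beats


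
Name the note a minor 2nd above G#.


Step by step:
A 2nd spans 2 letter names, so from G we land on A
A minor 2nd = 1 semitone above G#
Spell A at that pitch: A
= A


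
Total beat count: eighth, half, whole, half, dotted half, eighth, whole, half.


Beat values:
  eighth = 0.5 beats
  half = 2 beats
  whole = 4 beats
  half = 2 beats
  dotted half = 3 beats
  eighth = 0.5 beats
  whole = 4 beats
  half = 2 beats
Sum = 0.5 + 2 + 4 + 2 + 3 + 0.5 + 4 + 2
= 18 beats


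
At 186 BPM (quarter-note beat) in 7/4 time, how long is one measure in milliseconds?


Solution.
Quarter-note beat duration = 60000 / 186 ms
Beats per measure (7/4) = 7
One measure = 7 × 60000 / 186 = 420000 / 186 ms
= 2258.1 ms


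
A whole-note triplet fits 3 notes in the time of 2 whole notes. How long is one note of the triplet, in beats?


Let's work it out.
Triplet: 3 notes occupy the space of 2 whole notes
Space = 2 × 4 = 8 beats
Each triplet note = 8 / 3 = 8/3 beats
= 8/3 beats


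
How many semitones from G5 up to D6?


Absolute semitone position = octave×12 + chromatic position
G5: 5×12 + 7 = 67
D6: 6×12 + 2 = 74
Difference = 74 - 67 = 7
= 7 semitones


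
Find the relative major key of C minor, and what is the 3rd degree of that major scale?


The relative major shares the key signature and is a minor 3rd above the minor tonic
A minor 3rd above C is Eb
→ relative major of C minor is Eb major
Eb major scale: Eb F G Ab Bb C D
= Eb major; 3rd degree = G


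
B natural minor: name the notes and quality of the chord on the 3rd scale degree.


Step by step:
B natural minor scale: B C# D E F# G A
Diatonic triad on degree 3 stacks scale notes 3, 5, 7: D F# A
D→F# = 4 semitones; D→A = 7 semitones → major triad
= D F# A (major)


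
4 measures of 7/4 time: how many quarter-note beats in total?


Step by step:
Time signature 7/4: the bottom number 4 means the quarter note gets one count
The top number 7 means 7 quarter-note beats per measure
Total = 7 × 4 measures
= 28 quarter-note beats


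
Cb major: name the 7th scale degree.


Step by step:
Major scale pattern: W-W-H-W-W-W-H (2-2-1-2-2-2-1 semitones)
Starting from Cb:
  Cb + 2 semitones → Db
  Db + 2 semitones → Eb
  Eb + 1 semitone → Fb
  Fb + 2 semitones → Gb
  Gb + 2 semitones → Ab
  Ab + 2 semitones → Bb
  Bb + 1 semitone → Cb
Scale: Cb Db Eb Fb Gb Ab Bb
Degree 7 = Bb


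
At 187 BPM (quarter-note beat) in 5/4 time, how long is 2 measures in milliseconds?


Quarter-note beat duration = 60000 / 187 ms
Beats per measure (5/4) = 5
One measure = 5 × 60000 / 187 = 300000 / 187 ms
2 measures = 2 × 300000 / 187 = 600000 / 187
= 3208.6 ms


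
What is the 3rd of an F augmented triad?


Reasoning:
Augmented triad = root + major 3rd (4 semitones) + augmented 5th (8 semitones)
A triad on F stacks thirds, so the chord tones use letter names F-A-C
Root: F
Major 3rd above F: A
Augmented 5th above F: C#
The 3rd = A


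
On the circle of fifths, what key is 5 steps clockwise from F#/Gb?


Solution.
Each clockwise step on the circle of fifths moves up a perfect 5th
From F#/Gb: F#/Gb → Db → Ab → Eb → Bb → F
= F


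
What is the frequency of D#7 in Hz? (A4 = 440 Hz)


Step by step:
f = 440 × 2^(n/12) where n = semitones from A4
D#7: 30 semitones from A4
f = 440 × 2^(30/12)
f = 2489.02 Hz


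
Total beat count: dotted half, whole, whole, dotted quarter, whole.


Working:
Beat values:
  dotted half = 3 beats
  whole = 4 beats
  whole = 4 beats
  dotted quarter = 1.5 beats
  whole = 4 beats
Sum = 3 + 4 + 4 + 1.5 + 4
= 16.5 beats


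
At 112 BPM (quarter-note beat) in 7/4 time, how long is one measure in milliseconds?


Step by step:
Quarter-note beat duration = 60000 / 112 ms
Beats per measure (7/4) = 7
One measure = 7 × 60000 / 112 = 420000 / 112 ms
= 3750.0 ms


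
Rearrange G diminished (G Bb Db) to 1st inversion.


Reasoning:
Root position: G Bb Db
1st inversion: move root up an octave
Bass note: Bb
Notes (bottom to top) = Bb Db G


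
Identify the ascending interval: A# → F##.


Reasoning:
Letter names: A → F spans 6 letter names → a 6th
Semitones: A# → F## = 9 half-steps
A 6th of 9 semitones is a major 6th
= major 6th


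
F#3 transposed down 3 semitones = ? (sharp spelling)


Solution.
F#3: chromatic position 6 in octave 3 → absolute = 3×12 + 6 = 42
Transpose down 3: 42 - 3 = 39
39 = 3×12 + 3 → D# in octave 3
Result = D#3


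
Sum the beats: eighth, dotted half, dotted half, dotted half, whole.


Solution.
Beat values:
  eighth = 0.5 beats
  dotted half = 3 beats
  dotted half = 3 beats
  dotted half = 3 beats
  whole = 4 beats
Sum = 0.5 + 3 + 3 + 3 + 4
= 13.5 beats


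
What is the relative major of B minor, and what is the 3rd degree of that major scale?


Reasoning:
The relative major shares the key signature and is a minor 3rd above the minor tonic
A minor 3rd above B is D
→ relative major of B minor is D major
D major scale: D E F# G A B C#
= D major; 3rd degree = F#


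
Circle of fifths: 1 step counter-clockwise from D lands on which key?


Reasoning:
Each counter-clockwise step moves down a perfect 5th (= up a perfect 4th)
From D: D → G
= G


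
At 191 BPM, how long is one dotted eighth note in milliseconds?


Reasoning:
One quarter-note beat = 60000 / BPM = 60000 / 191 ms
Dotted eighth note = 3/4 × quarter note
Duration = 3/4 × 60000 / 191 = 45000 / 191
= 235.6 ms


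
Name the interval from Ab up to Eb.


Working:
Letter names: A → E spans 5 letter names → a 5th
Semitones: Ab → Eb = 7 half-steps
A 5th of 7 semitones is a perfect 5th
= perfect 5th


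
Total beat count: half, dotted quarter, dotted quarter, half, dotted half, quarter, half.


Solution.
Beat values:
  half = 2 beats
  dotted quarter = 1.5 beats
  dotted quarter = 1.5 beats
  half = 2 beats
  dotted half = 3 beats
  quarter = 1 beat
  half = 2 beats
Sum = 2 + 1.5 + 1.5 + 2 + 3 + 1 + 2
= 13 beats


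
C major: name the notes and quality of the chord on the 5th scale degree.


C major scale: C D E F G A B
Diatonic triad on degree 5 stacks scale notes 5, 7, 2: G B D
G→B = 4 semitones; G→D = 7 semitones → major triad
= G B D (major)


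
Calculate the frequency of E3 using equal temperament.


Let's work it out.
f = 440 × 2^(n/12) where n = semitones from A4
E3: -17 semitones from A4
f = 440 × 2^(-17/12)
f = 164.81 Hz


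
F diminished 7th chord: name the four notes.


Diminished 7th chord = root + minor 3rd + diminished 5th + diminished 7th
Seventh chords stack in thirds, so the letter names are F-A-C-E
Root: F
Minor 3rd above F: Ab
Diminished 5th above F: Cb
Diminished 7th above F: Ebb
Chord = F Ab Cb Ebb


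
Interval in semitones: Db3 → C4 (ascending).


Solution.
Absolute semitone position = octave×12 + chromatic position
Db3: 3×12 + 1 = 37
C4: 4×12 + 0 = 48
Difference = 48 - 37 = 11
= 11 semitones


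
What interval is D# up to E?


Working:
Letter names: D → E spans 2 letter names → a 2nd
Semitones: D# → E = 1 half-step
A 2nd of 1 semitone is a minor 2nd
= minor 2nd


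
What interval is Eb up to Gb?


Letter names: E → G spans 3 letter names → a 3rd
Semitones: Eb → Gb = 3 half-steps
A 3rd of 3 semitones is a minor 3rd
= minor 3rd


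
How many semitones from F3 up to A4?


Absolute semitone position = octave×12 + chromatic position
F3: 3×12 + 5 = 41
A4: 4×12 + 9 = 57
Difference = 57 - 41 = 16
= 16 semitones


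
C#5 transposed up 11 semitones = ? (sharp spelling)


Solution.
C#5: chromatic position 1 in octave 5 → absolute = 5×12 + 1 = 61
Transpose up 11: 61 + 11 = 72
72 = 6×12 + 0 → C in octave 6
Result = C6


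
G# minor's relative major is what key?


The relative major shares the key signature and is a minor 3rd above the minor tonic
A minor 3rd above G# is B
→ relative major of G# minor is B major
= B major


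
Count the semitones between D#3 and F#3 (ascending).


Absolute semitone position = octave×12 + chromatic position
D#3: 3×12 + 3 = 39
F#3: 3×12 + 6 = 42
Difference = 42 - 39 = 3
= 3 semitones


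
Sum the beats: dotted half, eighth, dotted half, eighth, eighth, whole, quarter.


Reasoning:
Beat values:
  dotted half = 3 beats
  eighth = 0.5 beats
  dotted half = 3 beats
  eighth = 0.5 beats
  eighth = 0.5 beats
  whole = 4 beats
  quarter = 1 beat
Sum = 3 + 0.5 + 3 + 0.5 + 0.5 + 4 + 1
= 12.5 beats


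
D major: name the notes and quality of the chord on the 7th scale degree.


Reasoning:
D major scale: D E F# G A B C#
Diatonic triad on degree 7 stacks scale notes 7, 2, 4: C# E G
C#→E = 3 semitones; C#→G = 6 semitones → diminished triad
= C# E G (diminished)


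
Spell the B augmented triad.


Augmented triad = root + major 3rd (4 semitones) + augmented 5th (8 semitones)
A triad on B stacks thirds, so the chord tones use letter names B-D-F
Root: B
Major 3rd above B: D#
Augmented 5th above B: F##
Chord = B D# F##


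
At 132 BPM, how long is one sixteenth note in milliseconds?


Let's work it out.
One quarter-note beat = 60000 / BPM = 60000 / 132 ms
Sixteenth note = 1/4 × quarter note
Duration = 1/4 × 60000 / 132 = 15000 / 132
= 113.6 ms


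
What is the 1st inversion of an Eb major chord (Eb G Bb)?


Root position: Eb G Bb
1st inversion: move root up an octave
Bass note: G
Notes (bottom to top) = G Bb Eb


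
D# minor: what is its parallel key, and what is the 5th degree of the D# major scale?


Let's work it out.
Parallel keys share the same tonic but differ in mode
D# minor → parallel is D# major
D# major scale: D# E# F## G# A# B# C##
= D# major; 5th degree = A#


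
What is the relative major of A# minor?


Let's work it out.
The relative major shares the key signature and is a minor 3rd above the minor tonic
A minor 3rd above A# is C#
→ relative major of A# minor is C# major
= C# major


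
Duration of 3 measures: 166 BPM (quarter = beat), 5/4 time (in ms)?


Let's work it out.
Quarter-note beat duration = 60000 / 166 ms
Beats per measure (5/4) = 5
One measure = 5 × 60000 / 166 = 300000 / 166 ms
3 measures = 3 × 300000 / 166 = 900000 / 166
= 5421.7 ms


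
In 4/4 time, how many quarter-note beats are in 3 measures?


Time signature 4/4: the bottom number 4 means the quarter note gets one count
The top number 4 means 4 quarter-note beats per measure
Total = 4 × 3 measures
= 12 quarter-note beats


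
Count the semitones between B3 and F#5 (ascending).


Working:
Absolute semitone position = octave×12 + chromatic position
B3: 3×12 + 11 = 47
F#5: 5×12 + 6 = 66
Difference = 66 - 47 = 19
= 19 semitones


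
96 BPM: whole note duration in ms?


Working:
One quarter-note beat = 60000 / BPM = 60000 / 96 ms
Whole note = 4 × quarter note
Duration = 4 × 60000 / 96 = 240000 / 96
= 2500.0 ms


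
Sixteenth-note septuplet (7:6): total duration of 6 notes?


Septuplet: 7 notes occupy the space of 6 sixteenth notes
Space = 6 × 1/4 = 3/2 beats
Each septuplet note = 3/2 / 7 = 3/14 beats
6 notes = 6 × 3/14 = 9/7
= 9/7 beats


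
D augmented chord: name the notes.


Working:
Augmented triad = root + major 3rd (4 semitones) + augmented 5th (8 semitones)
A triad on D stacks thirds, so the chord tones use letter names D-F-A
Root: D
Major 3rd above D: F#
Augmented 5th above D: A#
Chord = D F# A#


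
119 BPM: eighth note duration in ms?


Working:
One quarter-note beat = 60000 / BPM = 60000 / 119 ms
Eighth note = 1/2 × quarter note
Duration = 1/2 × 60000 / 119 = 30000 / 119
= 252.1 ms


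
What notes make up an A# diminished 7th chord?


Solution.
Diminished 7th chord = root + minor 3rd + diminished 5th + diminished 7th
Seventh chords stack in thirds, so the letter names are A-C-E-G
Root: A#
Minor 3rd above A#: C#
Diminished 5th above A#: E
Diminished 7th above A#: G
Chord = A# C# E G


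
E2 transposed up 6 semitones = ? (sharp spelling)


Reasoning:
E2: chromatic position 4 in octave 2 → absolute = 2×12 + 4 = 28
Transpose up 6: 28 + 6 = 34
34 = 2×12 + 10 → A# in octave 2
Result = A#2


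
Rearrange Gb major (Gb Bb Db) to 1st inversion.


Root position: Gb Bb Db
1st inversion: move root up an octave
Bass note: Bb
Notes (bottom to top) = Bb Db Gb


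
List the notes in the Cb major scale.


Step by step:
Major scale pattern: W-W-H-W-W-W-H (2-2-1-2-2-2-1 semitones)
Starting from Cb:
  Cb + 2 semitones → Db
  Db + 2 semitones → Eb
  Eb + 1 semitone → Fb
  Fb + 2 semitones → Gb
  Gb + 2 semitones → Ab
  Ab + 2 semitones → Bb
  Bb + 1 semitone → Cb
Scale = Cb Db Eb Fb Gb Ab Bb


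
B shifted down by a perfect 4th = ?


Let's work it out.
perfect 4th: 4 letter names, 5 semitones
Letter: B - 3 → F
Pitch: B - 5 semitones, spelled as an F → F#
= F#


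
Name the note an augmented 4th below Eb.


Step by step:
A 4th spans 4 letter names, so from E we land on B
An augmented 4th = 6 semitones below Eb
Spell B at that pitch: Bbb
= Bbb


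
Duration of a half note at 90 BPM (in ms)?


One quarter-note beat = 60000 / BPM = 60000 / 90 ms
Half note = 2 × quarter note
Duration = 2 × 60000 / 90 = 120000 / 90
= 1333.3 ms


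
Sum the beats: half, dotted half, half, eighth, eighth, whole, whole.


Reasoning:
Beat values:
  half = 2 beats
  dotted half = 3 beats
  half = 2 beats
  eighth = 0.5 beats
  eighth = 0.5 beats
  whole = 4 beats
  whole = 4 beats
Sum = 2 + 3 + 2 + 0.5 + 0.5 + 4 + 4
= 16 beats


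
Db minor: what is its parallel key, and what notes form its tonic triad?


Parallel keys share the same tonic but differ in mode
Db minor → parallel is Db major
Tonic triad of Db major = Db F Ab
= Db major; triad = Db F Ab


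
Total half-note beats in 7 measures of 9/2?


Working:
Time signature 9/2: the bottom number 2 means the half note gets one count
The top number 9 means 9 half-note beats per measure
Total = 9 × 7 measures
= 63 half-note beats


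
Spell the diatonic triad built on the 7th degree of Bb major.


Bb major scale: Bb C D Eb F G A
Diatonic triad on degree 7 stacks scale notes 7, 2, 4: A C Eb
A→C = 3 semitones; A→Eb = 6 semitones → diminished triad
= A C Eb (diminished)


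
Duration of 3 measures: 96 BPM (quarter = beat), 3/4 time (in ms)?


Step by step:
Quarter-note beat duration = 60000 / 96 ms
Beats per measure (3/4) = 3
One measure = 3 × 60000 / 96 = 180000 / 96 ms
3 measures = 3 × 180000 / 96 = 540000 / 96
= 5625.0 ms


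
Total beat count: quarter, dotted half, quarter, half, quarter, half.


Reasoning:
Beat values:
  quarter = 1 beat
  dotted half = 3 beats
  quarter = 1 beat
  half = 2 beats
  quarter = 1 beat
  half = 2 beats
Sum = 1 + 3 + 1 + 2 + 1 + 2
= 10 beats


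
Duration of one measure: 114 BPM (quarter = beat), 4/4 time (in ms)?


Let's work it out.
Quarter-note beat duration = 60000 / 114 ms
Beats per measure (4/4) = 4
One measure = 4 × 60000 / 114 = 240000 / 114 ms
= 2105.3 ms


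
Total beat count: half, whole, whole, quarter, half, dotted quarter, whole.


Beat values:
  half = 2 beats
  whole = 4 beats
  whole = 4 beats
  quarter = 1 beat
  half = 2 beats
  dotted quarter = 1.5 beats
  whole = 4 beats
Sum = 2 + 4 + 4 + 1 + 2 + 1.5 + 4
= 18.5 beats


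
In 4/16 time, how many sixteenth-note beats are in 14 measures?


Time signature 4/16: the bottom number 16 means the sixteenth note gets one count
The top number 4 means 4 sixteenth-note beats per measure
Total = 4 × 14 measures
= 56 sixteenth-note beats


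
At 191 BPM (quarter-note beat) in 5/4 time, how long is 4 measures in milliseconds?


Quarter-note beat duration = 60000 / 191 ms
Beats per measure (5/4) = 5
One measure = 5 × 60000 / 191 = 300000 / 191 ms
4 measures = 4 × 300000 / 191 = 1200000 / 191
= 6282.7 ms


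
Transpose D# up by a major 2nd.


major 2nd: 2 letter names, 2 semitones
Letter: D + 1 → E
Pitch: D# + 2 semitones, spelled as an E → E#
= E#


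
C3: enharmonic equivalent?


Working:
Enharmonic notes sound the same pitch but are spelled with different letter names
C and Dbb name the same pitch class
= Dbb3


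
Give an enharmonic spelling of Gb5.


Enharmonic notes sound the same pitch but are spelled with different letter names
Gb and F# name the same pitch class
= F#5


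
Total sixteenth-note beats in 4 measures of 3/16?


Let's work it out.
Time signature 3/16: the bottom number 16 means the sixteenth note gets one count
The top number 3 means 3 sixteenth-note beats per measure
Total = 3 × 4 measures
= 12 sixteenth-note beats


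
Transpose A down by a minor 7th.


Step by step:
minor 7th: 7 letter names, 10 semitones
Letter: A - 6 → B
Pitch: A - 10 semitones, spelled as a B → B
= B


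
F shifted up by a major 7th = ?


Let's work it out.
major 7th: 7 letter names, 11 semitones
Letter: F + 6 → E
Pitch: F + 11 semitones, spelled as an E → E
= E


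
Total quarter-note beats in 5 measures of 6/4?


Time signature 6/4: the bottom number 4 means the quarter note gets one count
The top number 6 means 6 quarter-note beats per measure
Total = 6 × 5 measures
= 30 quarter-note beats


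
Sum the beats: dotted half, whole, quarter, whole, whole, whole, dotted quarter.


Beat values:
  dotted half = 3 beats
  whole = 4 beats
  quarter = 1 beat
  whole = 4 beats
  whole = 4 beats
  whole = 4 beats
  dotted quarter = 1.5 beats
Sum = 3 + 4 + 1 + 4 + 4 + 4 + 1.5
= 21.5 beats


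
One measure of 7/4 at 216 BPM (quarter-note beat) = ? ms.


Quarter-note beat duration = 60000 / 216 ms
Beats per measure (7/4) = 7
One measure = 7 × 60000 / 216 = 420000 / 216 ms
= 1944.4 ms


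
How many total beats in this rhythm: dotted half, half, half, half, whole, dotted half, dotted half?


Beat values:
  dotted half = 3 beats
  half = 2 beats
  half = 2 beats
  half = 2 beats
  whole = 4 beats
  dotted half = 3 beats
  dotted half = 3 beats
Sum = 3 + 2 + 2 + 2 + 4 + 3 + 3
= 19 beats


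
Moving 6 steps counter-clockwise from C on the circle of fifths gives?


Let's work it out.
Each counter-clockwise step moves down a perfect 5th (= up a perfect 4th)
From C: C → F → Bb → Eb → Ab → Db → F#/Gb
= F#/Gb


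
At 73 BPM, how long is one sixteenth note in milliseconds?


One quarter-note beat = 60000 / BPM = 60000 / 73 ms
Sixteenth note = 1/4 × quarter note
Duration = 1/4 × 60000 / 73 = 15000 / 73
= 205.5 ms


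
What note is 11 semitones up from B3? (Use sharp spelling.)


Solution.
B3: chromatic position 11 in octave 3 → absolute = 3×12 + 11 = 47
Transpose up 11: 47 + 11 = 58
58 = 4×12 + 10 → A# in octave 4
Result = A#4


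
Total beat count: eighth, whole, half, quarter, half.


Working:
Beat values:
  eighth = 0.5 beats
  whole = 4 beats
  half = 2 beats
  quarter = 1 beat
  half = 2 beats
Sum = 0.5 + 4 + 2 + 1 + 2
= 9.5 beats


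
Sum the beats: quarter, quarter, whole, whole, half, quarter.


Beat values:
  quarter = 1 beat
  quarter = 1 beat
  whole = 4 beats
  whole = 4 beats
  half = 2 beats
  quarter = 1 beat
Sum = 1 + 1 + 4 + 4 + 2 + 1
= 13 beats


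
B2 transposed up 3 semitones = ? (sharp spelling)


B2: chromatic position 11 in octave 2 → absolute = 2×12 + 11 = 35
Transpose up 3: 35 + 3 = 38
38 = 3×12 + 2 → D in octave 3
Result = D3


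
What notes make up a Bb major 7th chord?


Working:
Major 7th chord = root + major 3rd + perfect 5th + major 7th
Seventh chords stack in thirds, so the letter names are B-D-F-A
Root: Bb
Major 3rd above Bb: D
Perfect 5th above Bb: F
Major 7th above Bb: A
Chord = Bb D F A


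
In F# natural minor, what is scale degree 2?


Solution.
Natural minor scale pattern: W-H-W-W-H-W-W (2-1-2-2-1-2-2 semitones)
Starting from F#:
  F# + 2 semitones → G#
  G# + 1 semitone → A
  A + 2 semitones → B
  B + 2 semitones → C#
  C# + 1 semitone → D
  D + 2 semitones → E
  E + 2 semitones → F#
Scale: F# G# A B C# D E
Degree 2 = G#


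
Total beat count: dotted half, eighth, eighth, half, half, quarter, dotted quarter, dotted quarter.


Working:
Beat values:
  dotted half = 3 beats
  eighth = 0.5 beats
  eighth = 0.5 beats
  half = 2 beats
  half = 2 beats
  quarter = 1 beat
  dotted quarter = 1.5 beats
  dotted quarter = 1.5 beats
Sum = 3 + 0.5 + 0.5 + 2 + 2 + 1 + 1.5 + 1.5
= 12 beats


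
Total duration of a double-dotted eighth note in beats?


Solution.
Base eighth note = 1/2 beats
Dot 1 adds half the previous value: +1/4
Dot 2 adds half the previous value: +1/8
One double-dotted eighth = 1/2 + 1/4 + 1/8 = 7/8
= 7/8 beats


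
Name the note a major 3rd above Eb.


Working:
A 3rd spans 3 letter names, so from E we land on G
A major 3rd = 4 semitones above Eb
Spell G at that pitch: G
= G


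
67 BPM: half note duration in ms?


One quarter-note beat = 60000 / BPM = 60000 / 67 ms
Half note = 2 × quarter note
Duration = 2 × 60000 / 67 = 120000 / 67
= 1791.0 ms


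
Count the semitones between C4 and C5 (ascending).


Absolute semitone position = octave×12 + chromatic position
C4: 4×12 + 0 = 48
C5: 5×12 + 0 = 60
Difference = 60 - 48 = 12
= 12 semitones


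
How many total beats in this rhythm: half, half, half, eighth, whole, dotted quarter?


Solution.
Beat values:
  half = 2 beats
  half = 2 beats
  half = 2 beats
  eighth = 0.5 beats
  whole = 4 beats
  dotted quarter = 1.5 beats
Sum = 2 + 2 + 2 + 0.5 + 4 + 1.5
= 12 beats


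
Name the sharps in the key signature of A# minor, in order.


Sharp minor keys follow the circle of fifths: A(0), E(1), B(2), F#(3), C#(4), G#(5), D#(6), A#(7)
A# minor has 7 sharps
Order of sharps: F# C# G# D# A# E# B# → first 7: F#, C#, G#, D#, A#, E#, B#
= F#, C#, G#, D#, A#, E#, B#


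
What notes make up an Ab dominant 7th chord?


Step by step:
Dominant 7th chord = root + major 3rd + perfect 5th + minor 7th
Seventh chords stack in thirds, so the letter names are A-C-E-G
Root: Ab
Major 3rd above Ab: C
Perfect 5th above Ab: Eb
Minor 7th above Ab: Gb
Chord = Ab C Eb Gb


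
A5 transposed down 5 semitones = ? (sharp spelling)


Solution.
A5: chromatic position 9 in octave 5 → absolute = 5×12 + 9 = 69
Transpose down 5: 69 - 5 = 64
64 = 5×12 + 4 → E in octave 5
Result = E5


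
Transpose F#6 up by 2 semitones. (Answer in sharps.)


Reasoning:
F#6: chromatic position 6 in octave 6 → absolute = 6×12 + 6 = 78
Transpose up 2: 78 + 2 = 80
80 = 6×12 + 8 → G# in octave 6
Result = G#6


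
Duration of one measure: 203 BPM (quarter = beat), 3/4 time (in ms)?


Quarter-note beat duration = 60000 / 203 ms
Beats per measure (3/4) = 3
One measure = 3 × 60000 / 203 = 180000 / 203 ms
= 886.7 ms


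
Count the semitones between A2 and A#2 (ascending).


Let's work it out.
Absolute semitone position = octave×12 + chromatic position
A2: 2×12 + 9 = 33
A#2: 2×12 + 10 = 34
Difference = 34 - 33 = 1
= 1 semitone


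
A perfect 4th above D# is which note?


Step by step:
A 4th spans 4 letter names, so from D we land on G
A perfect 4th = 5 semitones above D#
Spell G at that pitch: G#
= G#


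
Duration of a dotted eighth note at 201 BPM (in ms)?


Step by step:
One quarter-note beat = 60000 / BPM = 60000 / 201 ms
Dotted eighth note = 3/4 × quarter note
Duration = 3/4 × 60000 / 201 = 45000 / 201
= 223.9 ms


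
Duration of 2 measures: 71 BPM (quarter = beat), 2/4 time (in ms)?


Quarter-note beat duration = 60000 / 71 ms
Beats per measure (2/4) = 2
One measure = 2 × 60000 / 71 = 120000 / 71 ms
2 measures = 2 × 120000 / 71 = 240000 / 71
= 3380.3 ms


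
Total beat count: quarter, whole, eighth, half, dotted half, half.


Working:
Beat values:
  quarter = 1 beat
  whole = 4 beats
  eighth = 0.5 beats
  half = 2 beats
  dotted half = 3 beats
  half = 2 beats
Sum = 1 + 4 + 0.5 + 2 + 3 + 2
= 12.5 beats


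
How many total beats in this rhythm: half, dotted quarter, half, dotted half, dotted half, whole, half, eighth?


Reasoning:
Beat values:
  half = 2 beats
  dotted quarter = 1.5 beats
  half = 2 beats
  dotted half = 3 beats
  dotted half = 3 beats
  whole = 4 beats
  half = 2 beats
  eighth = 0.5 beats
Sum = 2 + 1.5 + 2 + 3 + 3 + 4 + 2 + 0.5
= 18 beats


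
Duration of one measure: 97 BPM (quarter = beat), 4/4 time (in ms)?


Reasoning:
Quarter-note beat duration = 60000 / 97 ms
Beats per measure (4/4) = 4
One measure = 4 × 60000 / 97 = 240000 / 97 ms
= 2474.2 ms


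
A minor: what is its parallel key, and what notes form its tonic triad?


Solution.
Parallel keys share the same tonic but differ in mode
A minor → parallel is A major
Tonic triad of A major = A C# E
= A major; triad = A C# E


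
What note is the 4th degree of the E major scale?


Solution.
Major scale pattern: W-W-H-W-W-W-H (2-2-1-2-2-2-1 semitones)
Starting from E:
  E + 2 semitones → F#
  F# + 2 semitones → G#
  G# + 1 semitone → A
  A + 2 semitones → B
  B + 2 semitones → C#
  C# + 2 semitones → D#
  D# + 1 semitone → E
Scale: E F# G# A B C# D#
Degree 4 = A


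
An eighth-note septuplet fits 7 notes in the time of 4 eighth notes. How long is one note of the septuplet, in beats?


Working:
Septuplet: 7 notes occupy the space of 4 eighth notes
Space = 4 × 1/2 = 2 beats
Each septuplet note = 2 / 7 = 2/7 beats
= 2/7 beats


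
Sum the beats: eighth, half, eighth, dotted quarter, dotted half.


Let's work it out.
Beat values:
  eighth = 0.5 beats
  half = 2 beats
  eighth = 0.5 beats
  dotted quarter = 1.5 beats
  dotted half = 3 beats
Sum = 0.5 + 2 + 0.5 + 1.5 + 3
= 7.5 beats


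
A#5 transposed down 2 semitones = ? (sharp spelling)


Reasoning:
A#5: chromatic position 10 in octave 5 → absolute = 5×12 + 10 = 70
Transpose down 2: 70 - 2 = 68
68 = 5×12 + 8 → G# in octave 5
Result = G#5


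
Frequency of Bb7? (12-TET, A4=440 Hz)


Reasoning:
f = 440 × 2^(n/12) where n = semitones from A4
Bb7: 37 semitones from A4
f = 440 × 2^(37/12)
f = 3729.31 Hz


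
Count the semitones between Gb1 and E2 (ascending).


Absolute semitone position = octave×12 + chromatic position
Gb1: 1×12 + 6 = 18
E2: 2×12 + 4 = 28
Difference = 28 - 18 = 10
= 10 semitones
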